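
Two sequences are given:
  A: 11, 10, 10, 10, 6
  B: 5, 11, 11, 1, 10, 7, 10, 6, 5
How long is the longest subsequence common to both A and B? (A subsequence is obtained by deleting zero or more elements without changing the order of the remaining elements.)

4

A longest common subsequence is 11, 10, 10, 6 (length 4); the LCS DP confirms no longer common subsequence exists.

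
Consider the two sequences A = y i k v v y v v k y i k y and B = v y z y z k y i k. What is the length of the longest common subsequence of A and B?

6

A longest common subsequence is yykyik (length 6); the LCS DP confirms no longer common subsequence exists.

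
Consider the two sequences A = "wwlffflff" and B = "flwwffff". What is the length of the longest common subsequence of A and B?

A longest common subsequence is wwffff (length 6); the LCS DP confirms no longer common subsequence exists.

6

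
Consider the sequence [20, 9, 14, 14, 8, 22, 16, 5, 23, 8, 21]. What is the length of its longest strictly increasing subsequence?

4

Let dp[i] be the longest increasing subsequence ending at position i. Then dp = [1, 1, 2, 2, 1, 3, 3, 1, 4, 2, 4].
The maximum is 4; one witness is 9, 14, 22, 23 at positions 2,3,6,9.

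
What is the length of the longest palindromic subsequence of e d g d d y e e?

5

Using dp[i][j] = 2 + dp[i+1][j−1] if the ends match, else max(dp[i+1][j], dp[i][j−1]):
dp[1][8] = 5. A witness is eddde at positions 1,2,4,5,8.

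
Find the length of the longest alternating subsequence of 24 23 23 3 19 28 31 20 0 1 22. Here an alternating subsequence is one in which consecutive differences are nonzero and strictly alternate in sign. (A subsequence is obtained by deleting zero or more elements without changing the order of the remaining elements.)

A longest alternating subsequence is 24, 3, 19, 0, 1 (positions 1,4,5,9,10); its 4 consecutive differences strictly alternate in sign, and length 5 is optimal.

5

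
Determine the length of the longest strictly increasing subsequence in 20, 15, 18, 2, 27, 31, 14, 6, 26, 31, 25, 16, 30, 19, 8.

Scanning left to right, the best length ending at each element is: 20→1, 15→1, 18→2, 2→1, 27→3, 31→4, 14→2, 6→2, 26→3, 31→4, 25→3, 16→3, 30→4, 19→4, 8→3.
So the longest increasing subsequence has length 4, e.g. 15, 18, 27, 31.

4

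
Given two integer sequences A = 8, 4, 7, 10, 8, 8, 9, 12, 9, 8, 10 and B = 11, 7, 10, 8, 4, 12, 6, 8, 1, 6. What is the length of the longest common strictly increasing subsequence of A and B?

A longest common strictly increasing subsequence is 7, 10, 12 (length 3); it appears in order in both A and B, and no longer such subsequence exists.

3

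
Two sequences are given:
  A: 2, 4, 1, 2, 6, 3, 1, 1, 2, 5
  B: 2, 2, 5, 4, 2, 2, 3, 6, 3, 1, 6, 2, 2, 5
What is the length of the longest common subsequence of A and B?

Backtracking the LCS table gives one alignment: 2 (A1,B2) → 4 (A2,B4) → 2 (A4,B6) → 6 (A5,B8) → 3 (A6,B9) → 1 (A7,B10) → 2 (A9,B13) → 5 (A10,B14).
So the longest common subsequence has length 8.

8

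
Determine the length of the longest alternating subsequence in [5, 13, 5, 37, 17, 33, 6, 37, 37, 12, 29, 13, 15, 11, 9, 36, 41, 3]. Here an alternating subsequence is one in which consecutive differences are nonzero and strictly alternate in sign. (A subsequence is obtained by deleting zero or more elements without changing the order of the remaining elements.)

15

A longest alternating subsequence is 5, 13, 5, 37, 17, 33, 6, 37, 12, 29, 13, 15, 11, 36, 3 (positions 1,2,3,4,5,6,7,8,10,11,12,13,14,16,18); its 14 consecutive differences strictly alternate in sign, and length 15 is optimal.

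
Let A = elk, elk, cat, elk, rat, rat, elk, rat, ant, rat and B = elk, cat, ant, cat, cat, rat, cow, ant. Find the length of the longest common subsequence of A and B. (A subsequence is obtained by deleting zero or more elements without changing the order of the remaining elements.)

4

A longest common subsequence is elk, cat, rat, ant (length 4); the LCS DP confirms no longer common subsequence exists.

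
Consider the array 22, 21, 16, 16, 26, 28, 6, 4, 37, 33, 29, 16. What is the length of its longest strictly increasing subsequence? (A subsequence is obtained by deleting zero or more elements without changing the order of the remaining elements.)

4

Scanning left to right, the best length ending at each element is: 22→1, 21→1, 16→1, 16→1, 26→2, 28→3, 6→1, 4→1, 37→4, 33→4, 29→4, 16→2.
So the longest increasing subsequence has length 4, e.g. 22, 26, 28, 37.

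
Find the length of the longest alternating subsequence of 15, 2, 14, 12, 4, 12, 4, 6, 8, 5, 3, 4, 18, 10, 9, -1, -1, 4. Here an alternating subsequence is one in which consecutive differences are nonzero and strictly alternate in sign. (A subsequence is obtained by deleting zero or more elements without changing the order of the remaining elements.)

11

A longest alternating subsequence is 15, 2, 14, 4, 12, 4, 6, 3, 4, -1, 4 (positions 1,2,3,5,6,7,8,11,12,16,18); its 10 consecutive differences strictly alternate in sign, and length 11 is optimal.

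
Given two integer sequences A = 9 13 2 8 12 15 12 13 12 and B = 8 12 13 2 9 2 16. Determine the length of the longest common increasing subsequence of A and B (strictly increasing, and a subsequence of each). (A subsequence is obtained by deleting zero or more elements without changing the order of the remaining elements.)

3

For each value that appears in both, track the longest common increasing run ending there.
The best achievable length is 3; one witness is 8, 12, 13 (A-positions 4,5,8, B-positions 1,2,3).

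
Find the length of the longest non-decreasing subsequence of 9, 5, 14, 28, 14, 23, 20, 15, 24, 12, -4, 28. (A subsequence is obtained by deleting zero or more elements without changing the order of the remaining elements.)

6

Scanning left to right, the best length ending at each element is: 9→1, 5→1, 14→2, 28→3, 14→3, 23→4, 20→4, 15→4, 24→5, 12→2, -4→1, 28→6.
So the longest non-decreasing subsequence has length 6, e.g. 9, 14, 14, 23, 24, 28.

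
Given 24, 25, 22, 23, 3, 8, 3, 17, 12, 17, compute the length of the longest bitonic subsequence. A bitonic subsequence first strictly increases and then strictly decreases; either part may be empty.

One longest bitonic subsequence is 24, 25, 23, 17, 12 (positions 1,2,4,8,9): it rises to 25 then falls. Length 5 is optimal.

5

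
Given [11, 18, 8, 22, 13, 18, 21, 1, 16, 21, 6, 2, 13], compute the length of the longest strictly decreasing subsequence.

Let dp[i] be the longest decreasing subsequence ending at position i. Then dp = [1, 1, 2, 1, 2, 2, 2, 3, 3, 2, 4, 5, 4].
The maximum is 5; one witness is 22, 18, 16, 6, 2 at positions 4,6,9,11,12.

5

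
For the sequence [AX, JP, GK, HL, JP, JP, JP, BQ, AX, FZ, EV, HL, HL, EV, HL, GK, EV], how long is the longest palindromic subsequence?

8

One longest palindromic subsequence is GK HL EV HL HL EV HL GK (positions 3,4,11,12,13,14,15,16); it reads the same forward and backward, and the interval DP gives dp[1][17] = 8.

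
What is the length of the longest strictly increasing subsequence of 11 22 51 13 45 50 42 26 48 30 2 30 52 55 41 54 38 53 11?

6

Let dp[i] be the longest increasing subsequence ending at position i. Then dp = [1, 2, 3, 2, 3, 4, 3, 3, 4, 4, 1, 4, 5, 6, 5, 6, 5, 6, 2].
The maximum is 6; one witness is 11, 22, 45, 50, 52, 55 at positions 1,2,5,6,13,14.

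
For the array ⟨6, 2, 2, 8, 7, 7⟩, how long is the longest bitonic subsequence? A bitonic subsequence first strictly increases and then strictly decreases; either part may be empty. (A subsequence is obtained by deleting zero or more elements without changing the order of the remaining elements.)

One longest bitonic subsequence is 6, 8, 7 (positions 1,4,6): it rises to 8 then falls. Length 3 is optimal.

3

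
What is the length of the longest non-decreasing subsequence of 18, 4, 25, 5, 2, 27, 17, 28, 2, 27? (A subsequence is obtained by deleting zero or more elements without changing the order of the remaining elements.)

4

Scanning left to right, the best length ending at each element is: 18→1, 4→1, 25→2, 5→2, 2→1, 27→3, 17→3, 28→4, 2→2, 27→4.
So the longest non-decreasing subsequence has length 4, e.g. 18, 25, 27, 28.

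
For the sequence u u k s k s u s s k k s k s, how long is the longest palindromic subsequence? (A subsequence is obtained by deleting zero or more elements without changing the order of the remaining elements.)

Using dp[i][j] = 2 + dp[i+1][j−1] if the ends match, else max(dp[i+1][j], dp[i][j−1]):
dp[1][14] = 9. A witness is ksksssksk at positions 3,4,5,6,8,9,11,12,13.

9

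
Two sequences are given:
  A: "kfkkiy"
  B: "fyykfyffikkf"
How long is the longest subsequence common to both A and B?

4

A longest common subsequence is kfkk (length 4); the LCS DP confirms no longer common subsequence exists.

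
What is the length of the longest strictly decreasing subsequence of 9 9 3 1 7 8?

3

Let dp[i] be the longest decreasing subsequence ending at position i. Then dp = [1, 1, 2, 3, 2, 2].
The maximum is 3; one witness is 9, 3, 1 at positions 1,3,4.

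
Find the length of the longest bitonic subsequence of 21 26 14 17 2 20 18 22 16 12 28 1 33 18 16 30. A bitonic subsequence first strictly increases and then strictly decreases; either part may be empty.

One longest bitonic subsequence is 14, 17, 20, 22, 28, 33, 18, 16 (positions 3,4,6,8,11,13,14,15): it rises to 33 then falls. Length 8 is optimal.

8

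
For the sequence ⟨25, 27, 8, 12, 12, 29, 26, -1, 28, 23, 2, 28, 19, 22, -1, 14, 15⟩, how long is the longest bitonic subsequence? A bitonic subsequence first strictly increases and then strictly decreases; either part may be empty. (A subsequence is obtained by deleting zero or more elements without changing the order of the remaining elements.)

7

Let inc[i] be the LIS ending at i and dec[i] the longest strictly decreasing subsequence starting at i. inc = [1, 2, 1, 2, 2, 3, 3, 1, 4, 3, 2, 4, 3, 4, 1, 3, 4], dec = [4, 5, 3, 3, 3, 5, 4, 1, 4, 3, 2, 3, 2, 2, 1, 1, 1].
max_i inc[i]+dec[i]−1 = 7, with one witness 25, 27, 29, 28, 23, 22, 15.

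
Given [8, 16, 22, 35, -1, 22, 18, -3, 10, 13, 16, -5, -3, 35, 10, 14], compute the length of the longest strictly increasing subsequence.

5

Let dp[i] be the longest increasing subsequence ending at position i. Then dp = [1, 2, 3, 4, 1, 3, 3, 1, 2, 3, 4, 1, 2, 5, 3, 4].
The maximum is 5; one witness is 8, 10, 13, 16, 35 at positions 1,9,10,11,14.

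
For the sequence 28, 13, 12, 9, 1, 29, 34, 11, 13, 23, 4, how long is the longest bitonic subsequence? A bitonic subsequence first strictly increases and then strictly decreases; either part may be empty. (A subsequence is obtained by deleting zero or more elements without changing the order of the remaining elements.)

One longest bitonic subsequence is 28, 13, 12, 11, 4 (positions 1,2,3,8,11): it rises to 28 then falls. Length 5 is optimal.

5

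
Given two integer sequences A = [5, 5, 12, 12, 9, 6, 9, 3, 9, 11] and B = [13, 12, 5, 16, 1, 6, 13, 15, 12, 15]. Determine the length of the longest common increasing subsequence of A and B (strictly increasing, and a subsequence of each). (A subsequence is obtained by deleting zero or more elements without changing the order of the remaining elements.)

2

A longest common strictly increasing subsequence is 5, 6 (length 2); it appears in order in both A and B, and no longer such subsequence exists.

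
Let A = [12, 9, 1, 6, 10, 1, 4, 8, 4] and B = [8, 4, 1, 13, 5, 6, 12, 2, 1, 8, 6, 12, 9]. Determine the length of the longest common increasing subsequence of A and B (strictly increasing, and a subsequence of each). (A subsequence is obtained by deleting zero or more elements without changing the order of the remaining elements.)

For each value that appears in both, track the longest common increasing run ending there.
The best achievable length is 3; one witness is 1, 6, 8 (A-positions 3,4,8, B-positions 3,6,10).

3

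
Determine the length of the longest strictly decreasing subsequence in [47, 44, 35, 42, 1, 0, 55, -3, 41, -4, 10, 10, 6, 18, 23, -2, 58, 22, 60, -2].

Let dp[i] be the longest decreasing subsequence ending at position i. Then dp = [1, 2, 3, 3, 4, 5, 1, 6, 4, 7, 5, 5, 6, 5, 5, 7, 1, 6, 1, 7].
The maximum is 7; one witness is 47, 44, 35, 1, 0, -3, -4 at positions 1,2,3,5,6,8,10.

7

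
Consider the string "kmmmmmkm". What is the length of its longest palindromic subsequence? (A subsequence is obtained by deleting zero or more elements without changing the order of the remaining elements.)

7

Using dp[i][j] = 2 + dp[i+1][j−1] if the ends match, else max(dp[i+1][j], dp[i][j−1]):
dp[1][8] = 7. A witness is kmmmmmk at positions 1,2,3,4,5,6,7.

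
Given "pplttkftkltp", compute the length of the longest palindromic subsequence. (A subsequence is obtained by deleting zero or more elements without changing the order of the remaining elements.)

One longest palindromic subsequence is ptktktp (positions 1,4,6,8,9,11,12); it reads the same forward and backward, and the interval DP gives dp[1][12] = 7.

7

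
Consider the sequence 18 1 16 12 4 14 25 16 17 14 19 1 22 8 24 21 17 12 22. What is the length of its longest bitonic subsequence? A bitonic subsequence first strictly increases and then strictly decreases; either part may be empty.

11

Let inc[i] be the LIS ending at i and dec[i] the longest strictly decreasing subsequence starting at i. inc = [1, 1, 2, 2, 2, 3, 4, 4, 5, 3, 6, 1, 7, 3, 8, 7, 5, 4, 8], dec = [5, 1, 4, 3, 2, 2, 5, 3, 3, 2, 3, 1, 4, 1, 4, 3, 2, 1, 1].
max_i inc[i]+dec[i]−1 = 11, with one witness 1, 12, 14, 16, 17, 19, 22, 24, 21, 17, 12.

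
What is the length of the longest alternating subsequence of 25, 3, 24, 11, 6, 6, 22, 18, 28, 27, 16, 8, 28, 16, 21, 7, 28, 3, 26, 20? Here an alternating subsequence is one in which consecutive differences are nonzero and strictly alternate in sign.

16

Track the best alternating length ending on an up-step vs a down-step at each position: up/down = 1/1, 1/2, 3/2, 3/4, 3/4, 3/4, 5/4, 5/6, 7/1, 7/8, 5/8, 5/8, 9/1, 9/10, 11/10, 5/12, 13/1, 1/14, 15/14, 15/16.
The maximum over both is 16; one such subsequence is 25, 3, 24, 11, 22, 18, 28, 27, 28, 16, 21, 7, 28, 3, 26, 20.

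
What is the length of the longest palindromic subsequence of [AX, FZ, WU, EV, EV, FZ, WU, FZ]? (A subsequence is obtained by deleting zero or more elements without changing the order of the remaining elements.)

6

Using dp[i][j] = 2 + dp[i+1][j−1] if the ends match, else max(dp[i+1][j], dp[i][j−1]):
dp[1][8] = 6. A witness is FZ WU EV EV WU FZ at positions 2,3,4,5,7,8.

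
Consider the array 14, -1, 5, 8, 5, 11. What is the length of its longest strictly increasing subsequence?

4

One longest increasing subsequence is -1, 5, 8, 11 (positions 2,3,4,6), of length 4; no longer one exists.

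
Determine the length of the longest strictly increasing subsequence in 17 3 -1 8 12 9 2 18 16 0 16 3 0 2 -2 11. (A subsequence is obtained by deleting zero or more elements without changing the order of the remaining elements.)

4

Scanning left to right, the best length ending at each element is: 17→1, 3→1, -1→1, 8→2, 12→3, 9→3, 2→2, 18→4, 16→4, 0→2, 16→4, 3→3, 0→2, 2→3, -2→1, 11→4.
So the longest increasing subsequence has length 4, e.g. 3, 8, 12, 18.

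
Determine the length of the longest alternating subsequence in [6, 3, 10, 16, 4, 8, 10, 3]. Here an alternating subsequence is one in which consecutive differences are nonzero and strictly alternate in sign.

Track the best alternating length ending on an up-step vs a down-step at each position: up/down = 1/1, 1/2, 3/1, 3/1, 3/4, 5/4, 5/4, 1/6.
The maximum over both is 6; one such subsequence is 6, 3, 10, 4, 8, 3.

6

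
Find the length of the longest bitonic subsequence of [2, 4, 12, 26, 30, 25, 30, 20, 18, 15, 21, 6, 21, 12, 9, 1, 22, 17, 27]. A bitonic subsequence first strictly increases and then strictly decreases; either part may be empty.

12

One longest bitonic subsequence is 2, 4, 12, 26, 30, 25, 20, 18, 15, 12, 9, 1 (positions 1,2,3,4,5,6,8,9,10,14,15,16): it rises to 30 then falls. Length 12 is optimal.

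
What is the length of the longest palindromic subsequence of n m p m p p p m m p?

One longest palindromic subsequence is pmpppmp (positions 3,4,5,6,7,9,10); it reads the same forward and backward, and the interval DP gives dp[1][10] = 7.

7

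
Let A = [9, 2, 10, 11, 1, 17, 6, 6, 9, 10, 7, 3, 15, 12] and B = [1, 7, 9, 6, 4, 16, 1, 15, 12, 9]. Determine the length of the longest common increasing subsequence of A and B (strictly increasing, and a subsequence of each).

A longest common strictly increasing subsequence is 1, 7, 15 (length 3); it appears in order in both A and B, and no longer such subsequence exists.

3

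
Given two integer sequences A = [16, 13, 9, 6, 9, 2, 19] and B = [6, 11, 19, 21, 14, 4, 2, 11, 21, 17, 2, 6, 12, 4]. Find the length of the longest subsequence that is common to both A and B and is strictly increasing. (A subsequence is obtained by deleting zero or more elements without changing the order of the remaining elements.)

For each value that appears in both, track the longest common increasing run ending there.
The best achievable length is 2; one witness is 6, 19 (A-positions 4,7, B-positions 1,3).

2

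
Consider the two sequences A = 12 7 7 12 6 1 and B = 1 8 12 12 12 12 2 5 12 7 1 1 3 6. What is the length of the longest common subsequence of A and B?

A longest common subsequence is 12, 7, 6 (length 3); the LCS DP confirms no longer common subsequence exists.

3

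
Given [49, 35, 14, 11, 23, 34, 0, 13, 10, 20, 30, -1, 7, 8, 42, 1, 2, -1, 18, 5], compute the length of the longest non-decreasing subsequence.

5

Let dp[i] be the longest non-decreasing subsequence ending at position i. Then dp = [1, 1, 1, 1, 2, 3, 1, 2, 2, 3, 4, 1, 2, 3, 5, 2, 3, 2, 4, 4].
The maximum is 5; one witness is 11, 13, 20, 30, 42 at positions 4,8,10,11,15.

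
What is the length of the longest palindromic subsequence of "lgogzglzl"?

Using dp[i][j] = 2 + dp[i+1][j−1] if the ends match, else max(dp[i+1][j], dp[i][j−1]):
dp[1][9] = 5. A witness is lzlzl at positions 1,5,7,8,9.

5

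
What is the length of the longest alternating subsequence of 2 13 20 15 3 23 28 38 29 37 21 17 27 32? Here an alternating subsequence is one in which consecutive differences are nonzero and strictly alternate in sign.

8

A longest alternating subsequence is 2, 20, 15, 38, 29, 37, 21, 27 (positions 1,3,4,8,9,10,11,13); its 7 consecutive differences strictly alternate in sign, and length 8 is optimal.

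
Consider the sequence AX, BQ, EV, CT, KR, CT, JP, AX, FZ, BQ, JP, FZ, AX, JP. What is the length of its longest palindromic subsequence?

One longest palindromic subsequence is JP AX FZ JP FZ AX JP (positions 7,8,9,11,12,13,14); it reads the same forward and backward, and the interval DP gives dp[1][14] = 7.

7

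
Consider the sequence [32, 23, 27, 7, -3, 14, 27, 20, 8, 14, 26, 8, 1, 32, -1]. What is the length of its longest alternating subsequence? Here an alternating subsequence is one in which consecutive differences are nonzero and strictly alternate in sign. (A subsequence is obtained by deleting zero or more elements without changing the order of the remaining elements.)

Track the best alternating length ending on an up-step vs a down-step at each position: up/down = 1/1, 1/2, 3/2, 1/4, 1/4, 5/4, 5/2, 5/6, 5/6, 7/6, 7/6, 5/8, 5/8, 9/1, 5/10.
The maximum over both is 10; one such subsequence is 32, 23, 27, 7, 14, 8, 14, 8, 32, -1.

10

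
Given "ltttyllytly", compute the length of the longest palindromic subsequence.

8

Using dp[i][j] = 2 + dp[i+1][j−1] if the ends match, else max(dp[i+1][j], dp[i][j−1]):
dp[1][11] = 8. A witness is ltyllytl at positions 1,2,5,6,7,8,9,10.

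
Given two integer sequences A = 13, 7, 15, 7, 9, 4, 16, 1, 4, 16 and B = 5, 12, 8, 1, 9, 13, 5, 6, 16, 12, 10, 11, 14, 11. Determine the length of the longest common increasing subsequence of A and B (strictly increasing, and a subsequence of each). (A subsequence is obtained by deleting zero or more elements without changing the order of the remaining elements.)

For each value that appears in both, track the longest common increasing run ending there.
The best achievable length is 2; one witness is 9, 16 (A-positions 5,7, B-positions 5,9).

2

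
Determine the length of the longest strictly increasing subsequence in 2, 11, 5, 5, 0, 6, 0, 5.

3

Let dp[i] be the longest increasing subsequence ending at position i. Then dp = [1, 2, 2, 2, 1, 3, 1, 2].
The maximum is 3; one witness is 2, 5, 6 at positions 1,3,6.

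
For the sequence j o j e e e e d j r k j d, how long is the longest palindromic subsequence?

8

Using dp[i][j] = 2 + dp[i+1][j−1] if the ends match, else max(dp[i+1][j], dp[i][j−1]):
dp[1][13] = 8. A witness is jjeeeejj at positions 1,3,4,5,6,7,9,12.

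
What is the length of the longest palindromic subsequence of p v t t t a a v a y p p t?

Using dp[i][j] = 2 + dp[i+1][j−1] if the ends match, else max(dp[i+1][j], dp[i][j−1]):
dp[1][13] = 7. A witness is pvtttvp at positions 1,2,3,4,5,8,12.

7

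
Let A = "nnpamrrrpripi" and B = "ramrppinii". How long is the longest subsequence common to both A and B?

6

Backtracking the LCS table gives one alignment: a (A4,B2) → m (A5,B3) → r (A6,B4) → p (A9,B6) → i (A11,B9) → i (A13,B10).
So the longest common subsequence has length 6.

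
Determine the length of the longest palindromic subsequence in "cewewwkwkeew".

7

Using dp[i][j] = 2 + dp[i+1][j−1] if the ends match, else max(dp[i+1][j], dp[i][j−1]):
dp[1][12] = 7. A witness is wekwkew at positions 3,4,7,8,9,11,12.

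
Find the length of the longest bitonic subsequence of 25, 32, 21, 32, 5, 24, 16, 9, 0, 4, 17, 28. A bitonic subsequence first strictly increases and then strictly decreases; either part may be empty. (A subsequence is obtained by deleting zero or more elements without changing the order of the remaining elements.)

One longest bitonic subsequence is 25, 32, 24, 16, 9, 4 (positions 1,2,6,7,8,10): it rises to 32 then falls. Length 6 is optimal.

6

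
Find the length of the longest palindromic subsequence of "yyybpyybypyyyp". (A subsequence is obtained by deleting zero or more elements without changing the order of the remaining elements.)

11

Using dp[i][j] = 2 + dp[i+1][j−1] if the ends match, else max(dp[i+1][j], dp[i][j−1]):
dp[1][14] = 11. A witness is yyypybypyyy at positions 1,2,3,5,6,8,9,10,11,12,13.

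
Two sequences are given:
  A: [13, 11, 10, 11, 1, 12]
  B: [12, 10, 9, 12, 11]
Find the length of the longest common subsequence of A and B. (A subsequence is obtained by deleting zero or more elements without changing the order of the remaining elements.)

2

A longest common subsequence is 10, 11 (length 2); the LCS DP confirms no longer common subsequence exists.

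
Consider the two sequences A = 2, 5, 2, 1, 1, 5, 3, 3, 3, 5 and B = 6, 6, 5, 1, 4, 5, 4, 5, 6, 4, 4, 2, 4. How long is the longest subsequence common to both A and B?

Backtracking the LCS table gives one alignment: 5 (A2,B3) → 1 (A4,B4) → 5 (A6,B6) → 5 (A10,B8).
So the longest common subsequence has length 4.

4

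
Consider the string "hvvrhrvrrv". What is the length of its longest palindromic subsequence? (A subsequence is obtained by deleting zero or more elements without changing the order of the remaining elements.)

7

One longest palindromic subsequence is vrrvrrv (positions 2,4,6,7,8,9,10); it reads the same forward and backward, and the interval DP gives dp[1][10] = 7.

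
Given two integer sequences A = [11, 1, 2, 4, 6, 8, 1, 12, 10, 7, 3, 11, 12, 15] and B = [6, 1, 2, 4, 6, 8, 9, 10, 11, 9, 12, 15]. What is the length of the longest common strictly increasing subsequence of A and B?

9

A longest common strictly increasing subsequence is 1, 2, 4, 6, 8, 10, 11, 12, 15 (length 9); it appears in order in both A and B, and no longer such subsequence exists.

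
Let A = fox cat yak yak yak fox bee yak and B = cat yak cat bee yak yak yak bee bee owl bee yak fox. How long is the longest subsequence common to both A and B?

6

Backtracking the LCS table gives one alignment: cat (A2,B3) → yak (A3,B5) → yak (A4,B6) → yak (A5,B7) → bee (A7,B11) → yak (A8,B12).
So the longest common subsequence has length 6.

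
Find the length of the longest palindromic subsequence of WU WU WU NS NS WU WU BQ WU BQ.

8

One longest palindromic subsequence is WU WU WU NS NS WU WU WU (positions 1,2,3,4,5,6,7,9); it reads the same forward and backward, and the interval DP gives dp[1][10] = 8.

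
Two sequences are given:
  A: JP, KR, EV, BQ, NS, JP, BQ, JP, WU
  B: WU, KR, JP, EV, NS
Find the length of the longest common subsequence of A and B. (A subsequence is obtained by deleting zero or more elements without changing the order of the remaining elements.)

3

Backtracking the LCS table gives one alignment: JP (A1,B3) → EV (A3,B4) → NS (A5,B5).
So the longest common subsequence has length 3.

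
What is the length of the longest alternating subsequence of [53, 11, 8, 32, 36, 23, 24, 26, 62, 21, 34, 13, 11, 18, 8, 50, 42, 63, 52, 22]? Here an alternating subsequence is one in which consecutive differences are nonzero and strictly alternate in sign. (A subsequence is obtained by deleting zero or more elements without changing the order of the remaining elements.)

A longest alternating subsequence is 53, 11, 32, 23, 24, 21, 34, 13, 18, 8, 50, 42, 63, 52 (positions 1,2,4,6,7,10,11,12,14,15,16,17,18,19); its 13 consecutive differences strictly alternate in sign, and length 14 is optimal.

14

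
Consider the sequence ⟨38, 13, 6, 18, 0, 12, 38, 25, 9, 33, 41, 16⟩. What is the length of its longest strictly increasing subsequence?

Let dp[i] be the longest increasing subsequence ending at position i. Then dp = [1, 1, 1, 2, 1, 2, 3, 3, 2, 4, 5, 3].
The maximum is 5; one witness is 13, 18, 25, 33, 41 at positions 2,4,8,10,11.

5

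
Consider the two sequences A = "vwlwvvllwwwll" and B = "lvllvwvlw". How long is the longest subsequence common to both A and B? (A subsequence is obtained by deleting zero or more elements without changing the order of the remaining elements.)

6

A longest common subsequence is vlwvlw (length 6); the LCS DP confirms no longer common subsequence exists.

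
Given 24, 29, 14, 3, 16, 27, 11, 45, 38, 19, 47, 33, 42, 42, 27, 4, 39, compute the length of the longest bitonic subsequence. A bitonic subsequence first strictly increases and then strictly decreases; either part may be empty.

8

Let inc[i] be the LIS ending at i and dec[i] the longest strictly decreasing subsequence starting at i. inc = [1, 2, 1, 1, 2, 3, 2, 4, 4, 3, 5, 4, 5, 5, 4, 2, 5], dec = [4, 4, 3, 1, 3, 3, 2, 5, 4, 2, 4, 3, 3, 3, 2, 1, 1].
max_i inc[i]+dec[i]−1 = 8, with one witness 14, 16, 27, 45, 38, 33, 27, 4.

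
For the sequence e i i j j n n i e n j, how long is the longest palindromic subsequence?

6

One longest palindromic subsequence is einnie (positions 1,2,6,7,8,9); it reads the same forward and backward, and the interval DP gives dp[1][11] = 6.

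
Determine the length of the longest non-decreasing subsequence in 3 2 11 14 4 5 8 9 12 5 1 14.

One longest non-decreasing subsequence is 3, 4, 5, 8, 9, 12, 14 (positions 1,5,6,7,8,9,12), of length 7; no longer one exists.

7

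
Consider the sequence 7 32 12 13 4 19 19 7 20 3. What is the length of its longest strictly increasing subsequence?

One longest increasing subsequence is 7, 12, 13, 19, 20 (positions 1,3,4,6,9), of length 5; no longer one exists.

5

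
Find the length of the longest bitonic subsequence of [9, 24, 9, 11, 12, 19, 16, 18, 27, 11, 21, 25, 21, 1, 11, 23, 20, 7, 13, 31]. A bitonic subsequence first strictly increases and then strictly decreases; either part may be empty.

10

Let inc[i] be the LIS ending at i and dec[i] the longest strictly decreasing subsequence starting at i. inc = [1, 2, 1, 2, 3, 4, 4, 5, 6, 2, 6, 7, 6, 1, 2, 7, 6, 2, 4, 8], dec = [2, 5, 2, 2, 3, 4, 3, 3, 5, 2, 3, 4, 3, 1, 2, 3, 2, 1, 1, 1].
max_i inc[i]+dec[i]−1 = 10, with one witness 9, 11, 12, 16, 18, 27, 25, 23, 20, 13.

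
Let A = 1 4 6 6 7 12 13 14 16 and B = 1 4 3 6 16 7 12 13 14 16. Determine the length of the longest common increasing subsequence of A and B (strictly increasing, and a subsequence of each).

For each value that appears in both, track the longest common increasing run ending there.
The best achievable length is 8; one witness is 1, 4, 6, 7, 12, 13, 14, 16 (A-positions 1,2,3,5,6,7,8,9, B-positions 1,2,4,6,7,8,9,10).

8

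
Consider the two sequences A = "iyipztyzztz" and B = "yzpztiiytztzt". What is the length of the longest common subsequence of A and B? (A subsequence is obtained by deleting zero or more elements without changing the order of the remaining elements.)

8

A longest common subsequence is ypztyzzt (length 8); the LCS DP confirms no longer common subsequence exists.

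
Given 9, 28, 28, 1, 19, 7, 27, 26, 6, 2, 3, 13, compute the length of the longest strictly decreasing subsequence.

5

Scanning left to right, the best length ending at each element is: 9→1, 28→1, 28→1, 1→2, 19→2, 7→3, 27→2, 26→3, 6→4, 2→5, 3→5, 13→4.
So the longest decreasing subsequence has length 5, e.g. 28, 19, 7, 6, 2.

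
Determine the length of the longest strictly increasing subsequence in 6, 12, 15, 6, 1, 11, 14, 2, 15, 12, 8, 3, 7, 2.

4

Scanning left to right, the best length ending at each element is: 6→1, 12→2, 15→3, 6→1, 1→1, 11→2, 14→3, 2→2, 15→4, 12→3, 8→3, 3→3, 7→4, 2→2.
So the longest increasing subsequence has length 4, e.g. 6, 12, 14, 15.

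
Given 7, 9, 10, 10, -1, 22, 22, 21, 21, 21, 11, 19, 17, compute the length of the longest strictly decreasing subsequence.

Scanning left to right, the best length ending at each element is: 7→1, 9→1, 10→1, 10→1, -1→2, 22→1, 22→1, 21→2, 21→2, 21→2, 11→3, 19→3, 17→4.
So the longest decreasing subsequence has length 4, e.g. 22, 21, 19, 17.

4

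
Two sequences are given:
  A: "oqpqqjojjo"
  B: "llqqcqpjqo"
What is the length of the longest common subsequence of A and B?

A longest common subsequence is qqqjo (length 5); the LCS DP confirms no longer common subsequence exists.

5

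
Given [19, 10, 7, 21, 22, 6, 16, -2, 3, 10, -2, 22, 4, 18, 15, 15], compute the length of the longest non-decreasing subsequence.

5

One longest non-decreasing subsequence is -2, 3, 10, 15, 15 (positions 8,9,10,15,16), of length 5; no longer one exists.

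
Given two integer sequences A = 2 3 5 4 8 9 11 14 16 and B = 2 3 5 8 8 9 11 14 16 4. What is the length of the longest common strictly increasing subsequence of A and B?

8

For each value that appears in both, track the longest common increasing run ending there.
The best achievable length is 8; one witness is 2, 3, 5, 8, 9, 11, 14, 16 (A-positions 1,2,3,5,6,7,8,9, B-positions 1,2,3,4,6,7,8,9).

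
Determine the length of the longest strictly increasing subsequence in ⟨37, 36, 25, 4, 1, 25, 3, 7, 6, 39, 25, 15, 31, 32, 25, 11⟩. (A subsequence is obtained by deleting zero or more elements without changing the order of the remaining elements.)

One longest increasing subsequence is 1, 3, 7, 25, 31, 32 (positions 5,7,8,11,13,14), of length 6; no longer one exists.

6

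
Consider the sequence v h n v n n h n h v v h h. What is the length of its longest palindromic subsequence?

8

One longest palindromic subsequence is vhnnnnhv (positions 1,2,3,5,6,8,9,11); it reads the same forward and backward, and the interval DP gives dp[1][13] = 8.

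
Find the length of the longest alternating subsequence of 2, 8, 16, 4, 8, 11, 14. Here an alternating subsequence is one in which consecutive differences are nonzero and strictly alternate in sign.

A longest alternating subsequence is 2, 8, 4, 8 (positions 1,2,4,5); its 3 consecutive differences strictly alternate in sign, and length 4 is optimal.

4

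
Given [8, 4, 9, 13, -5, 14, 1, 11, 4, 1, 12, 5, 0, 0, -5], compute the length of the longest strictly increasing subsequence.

4

Scanning left to right, the best length ending at each element is: 8→1, 4→1, 9→2, 13→3, -5→1, 14→4, 1→2, 11→3, 4→3, 1→2, 12→4, 5→4, 0→2, 0→2, -5→1.
So the longest increasing subsequence has length 4, e.g. 8, 9, 13, 14.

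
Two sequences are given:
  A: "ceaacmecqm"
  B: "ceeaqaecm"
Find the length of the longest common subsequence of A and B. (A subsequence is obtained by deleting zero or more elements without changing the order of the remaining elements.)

7

Backtracking the LCS table gives one alignment: c (A1,B1) → e (A2,B3) → a (A3,B4) → a (A4,B6) → e (A7,B7) → c (A8,B8) → m (A10,B9).
So the longest common subsequence has length 7.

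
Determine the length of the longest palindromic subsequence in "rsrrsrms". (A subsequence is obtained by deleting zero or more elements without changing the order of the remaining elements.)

6

Using dp[i][j] = 2 + dp[i+1][j−1] if the ends match, else max(dp[i+1][j], dp[i][j−1]):
dp[1][8] = 6. A witness is rsrrsr at positions 1,2,3,4,5,6.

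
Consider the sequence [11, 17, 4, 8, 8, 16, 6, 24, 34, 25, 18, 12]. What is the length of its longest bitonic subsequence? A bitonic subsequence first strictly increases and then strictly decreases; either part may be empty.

8

Let inc[i] be the LIS ending at i and dec[i] the longest strictly decreasing subsequence starting at i. inc = [1, 2, 1, 2, 2, 3, 2, 4, 5, 5, 4, 3], dec = [3, 3, 1, 2, 2, 2, 1, 3, 4, 3, 2, 1].
max_i inc[i]+dec[i]−1 = 8, with one witness 4, 8, 16, 24, 34, 25, 18, 12.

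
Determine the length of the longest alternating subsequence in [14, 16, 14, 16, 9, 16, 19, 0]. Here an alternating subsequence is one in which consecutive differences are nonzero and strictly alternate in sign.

7

Track the best alternating length ending on an up-step vs a down-step at each position: up/down = 1/1, 2/1, 1/3, 4/1, 1/5, 6/1, 6/1, 1/7.
The maximum over both is 7; one such subsequence is 14, 16, 14, 16, 9, 16, 0.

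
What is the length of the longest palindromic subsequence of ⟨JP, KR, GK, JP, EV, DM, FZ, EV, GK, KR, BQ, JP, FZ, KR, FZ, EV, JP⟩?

9

One longest palindromic subsequence is JP EV FZ KR FZ KR FZ EV JP (positions 1,5,7,10,13,14,15,16,17); it reads the same forward and backward, and the interval DP gives dp[1][17] = 9.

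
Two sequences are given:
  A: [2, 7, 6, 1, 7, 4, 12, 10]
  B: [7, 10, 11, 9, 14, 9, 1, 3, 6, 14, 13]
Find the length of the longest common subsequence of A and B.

2

Backtracking the LCS table gives one alignment: 7 (A2,B1) → 6 (A3,B9).
So the longest common subsequence has length 2.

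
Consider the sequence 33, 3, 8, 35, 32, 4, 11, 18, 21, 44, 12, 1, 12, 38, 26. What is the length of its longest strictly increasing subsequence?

One longest increasing subsequence is 3, 8, 11, 18, 21, 44 (positions 2,3,7,8,9,10), of length 6; no longer one exists.

6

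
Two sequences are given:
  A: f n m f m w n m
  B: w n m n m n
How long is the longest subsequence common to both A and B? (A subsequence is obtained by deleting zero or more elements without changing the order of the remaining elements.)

Backtracking the LCS table gives one alignment: n (A2,B2) → m (A3,B3) → m (A5,B5) → n (A7,B6).
So the longest common subsequence has length 4.

4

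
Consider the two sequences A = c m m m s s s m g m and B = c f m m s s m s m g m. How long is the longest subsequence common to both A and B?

9

Backtracking the LCS table gives one alignment: c (A1,B1) → m (A3,B3) → m (A4,B4) → s (A5,B5) → s (A6,B6) → s (A7,B8) → m (A8,B9) → g (A9,B10) → m (A10,B11).
So the longest common subsequence has length 9.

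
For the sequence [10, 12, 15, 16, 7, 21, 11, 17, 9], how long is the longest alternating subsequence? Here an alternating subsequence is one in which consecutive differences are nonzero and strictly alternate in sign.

7

Track the best alternating length ending on an up-step vs a down-step at each position: up/down = 1/1, 2/1, 2/1, 2/1, 1/3, 4/1, 4/5, 6/5, 4/7.
The maximum over both is 7; one such subsequence is 10, 12, 7, 21, 11, 17, 9.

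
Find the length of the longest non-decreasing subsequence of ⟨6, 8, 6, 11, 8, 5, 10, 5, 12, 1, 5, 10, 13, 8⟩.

6

Scanning left to right, the best length ending at each element is: 6→1, 8→2, 6→2, 11→3, 8→3, 5→1, 10→4, 5→2, 12→5, 1→1, 5→3, 10→5, 13→6, 8→4.
So the longest non-decreasing subsequence has length 6, e.g. 6, 8, 8, 10, 12, 13.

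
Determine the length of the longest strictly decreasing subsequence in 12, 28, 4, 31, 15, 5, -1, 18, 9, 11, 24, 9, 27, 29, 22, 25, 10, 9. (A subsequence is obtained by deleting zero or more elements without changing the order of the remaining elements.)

5

Let dp[i] be the longest decreasing subsequence ending at position i. Then dp = [1, 1, 2, 1, 2, 3, 4, 2, 3, 3, 2, 4, 2, 2, 3, 3, 4, 5].
The maximum is 5; one witness is 28, 15, 11, 10, 9 at positions 2,5,10,17,18.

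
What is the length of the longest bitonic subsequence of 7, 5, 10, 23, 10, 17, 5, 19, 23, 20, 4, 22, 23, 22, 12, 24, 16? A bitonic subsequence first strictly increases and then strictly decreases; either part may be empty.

One longest bitonic subsequence is 7, 10, 17, 19, 20, 22, 23, 22, 16 (positions 1,3,6,8,10,12,13,14,17): it rises to 23 then falls. Length 9 is optimal.

9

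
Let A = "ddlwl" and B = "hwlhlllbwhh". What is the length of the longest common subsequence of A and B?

2

A longest common subsequence is lw (length 2); the LCS DP confirms no longer common subsequence exists.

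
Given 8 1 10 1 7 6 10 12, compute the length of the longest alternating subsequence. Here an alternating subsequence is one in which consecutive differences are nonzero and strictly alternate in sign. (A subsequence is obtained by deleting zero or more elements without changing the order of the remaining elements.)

Track the best alternating length ending on an up-step vs a down-step at each position: up/down = 1/1, 1/2, 3/1, 1/4, 5/4, 5/6, 7/1, 7/1.
The maximum over both is 7; one such subsequence is 8, 1, 10, 1, 7, 6, 10.

7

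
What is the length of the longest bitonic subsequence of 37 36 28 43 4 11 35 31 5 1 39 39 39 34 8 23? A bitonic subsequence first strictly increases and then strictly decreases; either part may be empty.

6

Let inc[i] be the LIS ending at i and dec[i] the longest strictly decreasing subsequence starting at i. inc = [1, 1, 1, 2, 1, 2, 3, 3, 2, 1, 4, 4, 4, 4, 3, 4], dec = [6, 5, 4, 5, 2, 3, 4, 3, 2, 1, 3, 3, 3, 2, 1, 1].
max_i inc[i]+dec[i]−1 = 6, with one witness 37, 36, 35, 31, 5, 1.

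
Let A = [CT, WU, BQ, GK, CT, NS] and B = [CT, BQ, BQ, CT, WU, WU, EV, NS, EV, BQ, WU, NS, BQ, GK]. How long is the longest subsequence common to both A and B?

4

Backtracking the LCS table gives one alignment: CT (A1,B4) → WU (A2,B11) → BQ (A3,B13) → GK (A4,B14).
So the longest common subsequence has length 4.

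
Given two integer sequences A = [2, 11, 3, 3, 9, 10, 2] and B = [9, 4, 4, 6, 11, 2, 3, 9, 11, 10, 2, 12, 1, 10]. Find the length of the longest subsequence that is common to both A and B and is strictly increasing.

A longest common strictly increasing subsequence is 2, 3, 9, 10 (length 4); it appears in order in both A and B, and no longer such subsequence exists.

4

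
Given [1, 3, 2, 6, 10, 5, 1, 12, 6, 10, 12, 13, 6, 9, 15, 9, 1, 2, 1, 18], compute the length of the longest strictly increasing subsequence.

One longest increasing subsequence is 1, 3, 5, 6, 10, 12, 13, 15, 18 (positions 1,2,6,9,10,11,12,15,20), of length 9; no longer one exists.

9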